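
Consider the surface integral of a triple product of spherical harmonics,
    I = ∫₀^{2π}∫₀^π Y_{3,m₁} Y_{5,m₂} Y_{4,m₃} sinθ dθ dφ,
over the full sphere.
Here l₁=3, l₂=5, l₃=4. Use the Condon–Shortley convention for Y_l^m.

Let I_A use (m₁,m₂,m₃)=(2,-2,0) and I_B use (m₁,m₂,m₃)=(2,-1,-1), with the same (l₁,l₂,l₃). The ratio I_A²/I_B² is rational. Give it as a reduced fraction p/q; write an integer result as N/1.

l's match ⇒ only the (l;m) 3-j factors differ between A and B.
A: triangle coeff Δ(3,5,4) = 1/180180; Σ_t [0,1]: t=0:+1/864 t=1:−1/576 = -1/1728; (3j)²=5/1287 [(3 5 4; 2 -2 0)], sign=-1
B: triangle coeff Δ(3,5,4) = 1/180180; Σ_t [0,1]: t=0:+1/1152 t=1:−1/432 = -5/3456; (3j)²=625/36036 [(3 5 4; 2 -1 -1)], sign=+1
I_A²/I_B² = (5/1287)/(625/36036) = 28/125

28/125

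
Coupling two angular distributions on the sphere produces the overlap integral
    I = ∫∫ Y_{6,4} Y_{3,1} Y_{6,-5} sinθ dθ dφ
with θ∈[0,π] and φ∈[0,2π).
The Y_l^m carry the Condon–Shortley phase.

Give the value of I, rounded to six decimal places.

0.000000

Σlᵢ=15 odd — θ-integrand is odd under cosθ→−cosθ; I=0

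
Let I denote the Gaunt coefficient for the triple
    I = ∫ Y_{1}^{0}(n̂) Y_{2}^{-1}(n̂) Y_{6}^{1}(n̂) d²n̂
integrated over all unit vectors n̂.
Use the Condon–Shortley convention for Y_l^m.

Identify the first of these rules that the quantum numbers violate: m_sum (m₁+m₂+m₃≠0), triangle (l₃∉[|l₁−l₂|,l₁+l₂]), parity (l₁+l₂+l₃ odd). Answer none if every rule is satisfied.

triangle

azimuthal sum: 0 − 1 + 1 = 0  ✓
1 ≤ 6 ≤ 3 (triangle on l)  ✗
L = 1 + 2 + 6 = 9 (odd)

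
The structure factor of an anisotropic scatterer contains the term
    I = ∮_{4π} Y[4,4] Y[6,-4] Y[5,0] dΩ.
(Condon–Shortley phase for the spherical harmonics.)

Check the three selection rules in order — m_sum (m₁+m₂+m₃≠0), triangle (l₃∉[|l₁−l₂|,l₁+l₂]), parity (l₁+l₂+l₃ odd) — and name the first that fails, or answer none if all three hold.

m₁+m₂+m₃ = 4 − 4 + 0 = 0  ✓
triangle: |4−6|=2 ≤ l₃=5 ≤ 4+6=10  ✓
parity: l₁+l₂+l₃ = 15 is odd  ✗

parity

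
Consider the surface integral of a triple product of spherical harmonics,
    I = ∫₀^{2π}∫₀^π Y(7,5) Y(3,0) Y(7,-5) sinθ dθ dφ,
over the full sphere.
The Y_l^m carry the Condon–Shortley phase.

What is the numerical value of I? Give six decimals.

L=17 odd ⇒ parity kills the (l;000) factor ⇒ I = 0

0.000000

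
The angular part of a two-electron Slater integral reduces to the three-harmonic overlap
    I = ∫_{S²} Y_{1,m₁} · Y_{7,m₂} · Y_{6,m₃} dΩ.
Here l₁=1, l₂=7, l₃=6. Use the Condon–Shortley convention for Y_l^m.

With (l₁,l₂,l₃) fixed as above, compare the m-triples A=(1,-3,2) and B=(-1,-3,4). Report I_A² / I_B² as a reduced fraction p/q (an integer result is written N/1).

Shared (l₁,l₂,l₃)=(1,7,6): N and (l;000)² cancel in I_A²/I_B².
A: Δ = 2!·0!·12!/15! = 1/1365; Racah Σ t=0..0: t=0:+1/1935360 = 1/1935360; ⇒ 3j(1 7 6; 1 -3 2)² = 3/91, sgn +1
B: Δ = 2!·0!·12!/15! = 1/1365; Racah Σ t=2..2: t=2:+1/14515200 = 1/14515200; ⇒ 3j(1 7 6; -1 -3 4)² = 2/455, sgn +1
I_A²/I_B² = (3/91)/(2/455) = 15/2

15/2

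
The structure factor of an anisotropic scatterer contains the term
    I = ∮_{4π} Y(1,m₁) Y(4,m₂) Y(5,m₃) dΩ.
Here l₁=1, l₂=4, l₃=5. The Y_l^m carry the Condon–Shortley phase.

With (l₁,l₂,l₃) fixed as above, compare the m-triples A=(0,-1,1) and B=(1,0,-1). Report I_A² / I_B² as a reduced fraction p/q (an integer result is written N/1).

Shared (l₁,l₂,l₃)=(1,4,5): N and (l;000)² cancel in I_A²/I_B².
A: Δ = 0!·2!·8!/11! = 1/495; Racah Σ t=0..0: t=0:+1/720 = 1/720; ⇒ 3j(1 4 5; 0 -1 1)² = 8/165, sgn +1
B: Δ = 0!·2!·8!/11! = 1/495; Racah Σ t=0..0: t=0:+1/1152 = 1/1152; ⇒ 3j(1 4 5; 1 0 -1)² = 1/33, sgn +1
I_A²/I_B² = (8/165)/(1/33) = 8/5

8/5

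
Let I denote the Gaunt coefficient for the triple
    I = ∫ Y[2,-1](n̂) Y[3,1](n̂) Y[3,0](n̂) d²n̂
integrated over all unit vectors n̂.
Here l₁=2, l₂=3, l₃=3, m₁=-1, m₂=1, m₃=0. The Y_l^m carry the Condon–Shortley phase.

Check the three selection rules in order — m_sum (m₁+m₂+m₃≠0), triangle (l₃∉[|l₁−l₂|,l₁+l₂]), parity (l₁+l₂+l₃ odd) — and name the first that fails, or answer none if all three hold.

azimuthal sum: -1 + 1 + 0 = 0  ✓
1 ≤ 3 ≤ 5 (triangle on l)  ✓
L = 2 + 3 + 3 = 8 (even)  ✓

none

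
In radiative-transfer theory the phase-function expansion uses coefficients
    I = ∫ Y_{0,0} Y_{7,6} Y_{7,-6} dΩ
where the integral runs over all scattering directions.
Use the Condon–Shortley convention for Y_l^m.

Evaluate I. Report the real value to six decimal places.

0.282095

Rules hold: Σm=0, L=14 even, 7≤7≤7.
N = 1·15·15 = 225
Δ = 0!·0!·14!/15! = 1/15
Racah Σ t=0..0: t=0:+1/25401600 = 1/25401600
⇒ 3j(0 7 7; 0 0 0)² = 1/15, sgn -1
Racah Σ t=0..0: t=0:+1/6227020800 = 1/6227020800
⇒ 3j(0 7 7; 0 6 -6)² = 1/15, sgn -1
4πI² = N·(3j₀)²·(3jₘ)² = 1/1
I = +1·√(1/4π) = 0.28209479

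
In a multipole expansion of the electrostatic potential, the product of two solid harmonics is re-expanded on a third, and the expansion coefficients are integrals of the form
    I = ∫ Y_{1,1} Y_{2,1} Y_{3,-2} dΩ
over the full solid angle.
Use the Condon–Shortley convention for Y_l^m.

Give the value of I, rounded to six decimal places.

m-sum 0 ✓  L=6 even ✓  1≤3≤3 ✓
Π(2lᵢ+1) = 3×5×7 = 105
triangle coeff Δ(1,2,3) = 1/105
Σ_t [0,0]: t=0:+1/4 = 1/4
(3j)²=3/35 [(1 2 3; 0 0 0)], sign=-1
Σ_t [0,0]: t=0:+1/12 = 1/12
(3j)²=2/21 [(1 2 3; 1 1 -2)], sign=-1
⇒ 4πI² = 6/7
I = (+1)√(6/7/(4π)) = 0.26116903

0.261169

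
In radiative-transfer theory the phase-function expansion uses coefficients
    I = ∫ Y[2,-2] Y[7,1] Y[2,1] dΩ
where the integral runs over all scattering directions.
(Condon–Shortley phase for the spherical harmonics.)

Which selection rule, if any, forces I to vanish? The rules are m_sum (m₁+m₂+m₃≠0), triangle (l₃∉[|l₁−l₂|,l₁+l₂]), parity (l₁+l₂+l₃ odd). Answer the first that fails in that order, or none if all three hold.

triangle

Σmᵢ = 0  ✓
l₃∈[|l₁−l₂|,l₁+l₂]=[5,9], have l₃=2  ✗
Σlᵢ = 11 ⇒ odd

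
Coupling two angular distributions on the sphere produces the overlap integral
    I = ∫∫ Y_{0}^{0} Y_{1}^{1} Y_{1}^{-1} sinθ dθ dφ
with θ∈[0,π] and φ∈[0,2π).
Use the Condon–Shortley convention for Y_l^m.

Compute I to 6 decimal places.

-0.282095

m-sum 0 ✓  L=2 even ✓  1≤1≤1 ✓
Π(2lᵢ+1) = 1×3×3 = 9
triangle coeff Δ(0,1,1) = 1/3
Σ_t [0,0]: t=0:+1/1 = 1/1
(3j)²=1/3 [(0 1 1; 0 0 0)], sign=-1
Σ_t [0,0]: t=0:+1/2 = 1/2
(3j)²=1/3 [(0 1 1; 0 1 -1)], sign=+1
⇒ 4πI² = 1/1
I = (-1)√(1/1/(4π)) = -0.28209479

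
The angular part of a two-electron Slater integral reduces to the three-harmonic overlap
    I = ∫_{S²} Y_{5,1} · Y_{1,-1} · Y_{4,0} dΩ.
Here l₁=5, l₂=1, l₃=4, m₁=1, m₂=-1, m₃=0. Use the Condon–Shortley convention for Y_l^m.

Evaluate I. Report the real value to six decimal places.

m-sum 0 ✓  L=10 even ✓  4≤4≤6 ✓
Π(2lᵢ+1) = 11×3×9 = 297
triangle coeff Δ(5,1,4) = 1/495
Σ_t [1,1]: t=1:−1/576 = -1/576
(3j)²=5/99 [(5 1 4; 0 0 0)], sign=-1
Σ_t [0,0]: t=0:+1/1152 = 1/1152
(3j)²=1/33 [(5 1 4; 1 -1 0)], sign=+1
⇒ 4πI² = 5/11
I = (-1)√(5/11/(4π)) = -0.19018827

-0.190188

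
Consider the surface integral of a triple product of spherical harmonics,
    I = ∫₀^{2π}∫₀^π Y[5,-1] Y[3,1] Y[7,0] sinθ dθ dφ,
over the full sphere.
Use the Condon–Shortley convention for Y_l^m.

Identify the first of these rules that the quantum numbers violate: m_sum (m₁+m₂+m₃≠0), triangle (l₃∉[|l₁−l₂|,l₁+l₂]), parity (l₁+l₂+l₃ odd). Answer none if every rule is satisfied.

Σmᵢ = 0  ✓
l₃∈[|l₁−l₂|,l₁+l₂]=[2,8], have l₃=7  ✓
Σlᵢ = 15 ⇒ odd  ✗

parity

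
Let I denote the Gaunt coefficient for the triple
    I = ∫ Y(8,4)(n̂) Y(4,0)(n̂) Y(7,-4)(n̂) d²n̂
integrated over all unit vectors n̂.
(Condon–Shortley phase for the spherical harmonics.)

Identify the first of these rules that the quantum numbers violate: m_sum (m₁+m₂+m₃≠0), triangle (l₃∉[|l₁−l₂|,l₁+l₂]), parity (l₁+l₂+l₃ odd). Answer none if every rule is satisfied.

Σmᵢ = 0  ✓
l₃∈[|l₁−l₂|,l₁+l₂]=[4,12], have l₃=7  ✓
Σlᵢ = 19 ⇒ odd  ✗

parity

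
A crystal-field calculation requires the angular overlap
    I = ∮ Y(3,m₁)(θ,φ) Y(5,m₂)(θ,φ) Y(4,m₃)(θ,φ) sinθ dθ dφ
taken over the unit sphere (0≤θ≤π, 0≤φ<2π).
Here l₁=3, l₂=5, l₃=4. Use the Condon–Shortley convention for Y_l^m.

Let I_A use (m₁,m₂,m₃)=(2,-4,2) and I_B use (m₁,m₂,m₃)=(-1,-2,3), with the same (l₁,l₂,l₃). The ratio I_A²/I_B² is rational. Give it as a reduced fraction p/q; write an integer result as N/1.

240/343

l's match ⇒ only the (l;m) 3-j factors differ between A and B.
A: triangle coeff Δ(3,5,4) = 1/180180; Σ_t [0,1]: t=0:+1/2880 t=1:−1/8640 = 1/4320; (3j)²=8/429 [(3 5 4; 2 -4 2)], sign=+1
B: triangle coeff Δ(3,5,4) = 1/180180; Σ_t [2,3]: t=2:+1/960 t=3:−1/4320 = 7/8640; (3j)²=343/12870 [(3 5 4; -1 -2 3)], sign=-1
I_A²/I_B² = (8/429)/(343/12870) = 240/343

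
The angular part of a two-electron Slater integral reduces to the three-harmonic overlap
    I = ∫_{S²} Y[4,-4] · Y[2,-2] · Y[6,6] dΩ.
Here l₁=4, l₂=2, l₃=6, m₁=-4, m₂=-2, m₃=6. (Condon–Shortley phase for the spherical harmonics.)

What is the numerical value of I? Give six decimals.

m-sum 0 ✓  L=12 even ✓  2≤6≤6 ✓
Π(2lᵢ+1) = 9×5×13 = 585
triangle coeff Δ(4,2,6) = 1/6435
Σ_t [0,0]: t=0:+1/2304 = 1/2304
(3j)²=5/143 [(4 2 6; 0 0 0)], sign=+1
Σ_t [0,0]: t=0:+1/967680 = 1/967680
(3j)²=1/13 [(4 2 6; -4 -2 6)], sign=+1
⇒ 4πI² = 225/143
I = (+1)√(225/143/(4π)) = 0.35384927

0.353849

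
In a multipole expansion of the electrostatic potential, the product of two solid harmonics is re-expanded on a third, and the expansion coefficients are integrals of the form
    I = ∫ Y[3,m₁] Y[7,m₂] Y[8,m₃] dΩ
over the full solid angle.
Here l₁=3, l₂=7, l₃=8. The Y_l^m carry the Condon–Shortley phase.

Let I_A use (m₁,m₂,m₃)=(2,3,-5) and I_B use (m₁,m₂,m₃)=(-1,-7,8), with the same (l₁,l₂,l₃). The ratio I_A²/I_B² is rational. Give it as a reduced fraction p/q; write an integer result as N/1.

Shared (l₁,l₂,l₃)=(3,7,8): N and (l;000)² cancel in I_A²/I_B².
A: Δ = 2!·4!·12!/19! = 1/5290740; Racah Σ t=0..1: t=0:+1/87091200 t=1:−1/52254720 = -1/130636800; ⇒ 3j(3 7 8; 2 3 -5)² = 88/20349, sgn +1
B: Δ = 2!·4!·12!/19! = 1/5290740; Racah Σ t=0..0: t=0:+1/22992076800 = 1/22992076800; ⇒ 3j(3 7 8; -1 -7 8)² = 91/2907, sgn +1
I_A²/I_B² = (88/20349)/(91/2907) = 88/637

88/637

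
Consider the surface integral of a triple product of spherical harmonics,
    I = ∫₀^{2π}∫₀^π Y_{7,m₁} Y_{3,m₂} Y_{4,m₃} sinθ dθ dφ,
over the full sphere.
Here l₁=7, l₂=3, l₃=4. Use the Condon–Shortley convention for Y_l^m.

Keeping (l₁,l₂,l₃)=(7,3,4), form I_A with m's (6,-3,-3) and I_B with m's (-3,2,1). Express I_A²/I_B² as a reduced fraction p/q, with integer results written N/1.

143/84

l's match ⇒ only the (l;m) 3-j factors differ between A and B.
A: triangle coeff Δ(7,3,4) = 1/45045; Σ_t [0,0]: t=0:+1/3628800 = 1/3628800; (3j)²=4/105 [(7 3 4; 6 -3 -3)], sign=-1
B: triangle coeff Δ(7,3,4) = 1/45045; Σ_t [5,5]: t=5:−1/86400 = -1/86400; (3j)²=16/715 [(7 3 4; -3 2 1)], sign=+1
I_A²/I_B² = (4/105)/(16/715) = 143/84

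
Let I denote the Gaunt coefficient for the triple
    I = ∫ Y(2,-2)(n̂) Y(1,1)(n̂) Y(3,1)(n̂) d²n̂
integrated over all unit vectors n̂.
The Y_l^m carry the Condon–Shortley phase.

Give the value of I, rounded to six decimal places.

-0.082589

Checks pass: Σm=0; 6 even; l₃=3∈[1,3].
(2·2+1)(2·1+1)(2·3+1) = 105
Δ: 0! 4! 2! / 7! → 1/105
sum: t=0:+1/4 = 1/4
3j²(2 1 3; 0 0 0) = Δ·Π!·Σ² = 3/35  (sign -1)
sum: t=0:+1/48 = 1/48
3j²(2 1 3; -2 1 1) = Δ·Π!·Σ² = 1/105  (sign +1)
combine: 4πI² = 105·3/35·1/105 = 3/35
take √, sign -1: I = -0.08258890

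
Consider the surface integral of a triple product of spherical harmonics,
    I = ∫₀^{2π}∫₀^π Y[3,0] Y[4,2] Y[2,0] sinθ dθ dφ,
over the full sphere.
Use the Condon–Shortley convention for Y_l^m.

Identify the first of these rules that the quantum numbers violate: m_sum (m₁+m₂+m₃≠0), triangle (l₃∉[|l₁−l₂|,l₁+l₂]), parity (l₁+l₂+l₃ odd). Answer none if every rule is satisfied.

m₁+m₂+m₃ = 0 + 2 + 0 = 2  ✗
triangle: |3−4|=1 ≤ l₃=2 ≤ 3+4=7
parity: l₁+l₂+l₃ = 9 is odd

m_sum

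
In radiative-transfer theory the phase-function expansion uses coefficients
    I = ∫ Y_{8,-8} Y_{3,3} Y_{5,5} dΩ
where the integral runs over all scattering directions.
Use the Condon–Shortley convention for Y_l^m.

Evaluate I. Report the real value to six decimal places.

0.375701

Checks pass: Σm=0; 16 even; l₃=5∈[5,11].
(2·8+1)(2·3+1)(2·5+1) = 1309
Δ: 6! 10! 0! / 17! → 1/136136
sum: t=3:−1/518400 = -1/518400
3j²(8 3 5; 0 0 0) = Δ·Π!·Σ² = 56/2431  (sign +1)
sum: t=6:+1/2612736000 = 1/2612736000
3j²(8 3 5; -8 3 5) = Δ·Π!·Σ² = 1/17  (sign +1)
combine: 4πI² = 1309·56/2431·1/17 = 392/221
take √, sign +1: I = 0.37570067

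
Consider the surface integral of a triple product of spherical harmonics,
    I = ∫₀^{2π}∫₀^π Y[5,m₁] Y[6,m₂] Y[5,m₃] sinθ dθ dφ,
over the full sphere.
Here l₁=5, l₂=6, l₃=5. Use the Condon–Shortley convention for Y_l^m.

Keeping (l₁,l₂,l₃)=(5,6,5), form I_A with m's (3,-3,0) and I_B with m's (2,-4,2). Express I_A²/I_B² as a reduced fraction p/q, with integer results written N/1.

625/672

Same 5,6,5: normalisation and zero-m 3j drop out of the ratio.
A: Δ: 6! 4! 6! / 17! → 1/28588560; sum: t=0:+1/103680 t=1:−1/34560 t=2:+1/138240 = -1/82944; 3j²(5 6 5; 3 -3 0) = Δ·Π!·Σ² = 125/9724  (sign +1)
B: Δ: 6! 4! 6! / 17! → 1/28588560; sum: t=0:+1/207360 t=1:−1/57600 t=2:+1/207360 = -1/129600; 3j²(5 6 5; 2 -4 2) = Δ·Π!·Σ² = 168/12155  (sign +1)
I_A²/I_B² = (125/9724)/(168/12155) = 625/672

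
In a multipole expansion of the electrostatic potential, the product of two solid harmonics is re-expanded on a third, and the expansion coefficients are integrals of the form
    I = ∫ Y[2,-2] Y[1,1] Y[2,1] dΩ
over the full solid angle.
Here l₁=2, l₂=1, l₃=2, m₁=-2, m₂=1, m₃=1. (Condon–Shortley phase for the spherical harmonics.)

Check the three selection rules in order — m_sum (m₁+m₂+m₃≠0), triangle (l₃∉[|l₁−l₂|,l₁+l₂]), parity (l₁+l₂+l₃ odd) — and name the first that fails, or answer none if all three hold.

parity

Σmᵢ = 0  ✓
l₃∈[|l₁−l₂|,l₁+l₂]=[1,3], have l₃=2  ✓
Σlᵢ = 5 ⇒ odd  ✗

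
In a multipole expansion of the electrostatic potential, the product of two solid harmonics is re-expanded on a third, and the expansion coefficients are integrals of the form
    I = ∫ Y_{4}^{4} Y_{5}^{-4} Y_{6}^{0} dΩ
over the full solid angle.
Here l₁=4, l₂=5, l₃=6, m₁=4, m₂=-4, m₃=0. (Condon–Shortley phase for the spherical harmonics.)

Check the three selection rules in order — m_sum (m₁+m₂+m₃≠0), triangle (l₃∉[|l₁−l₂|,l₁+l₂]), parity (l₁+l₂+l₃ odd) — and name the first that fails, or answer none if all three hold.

Σmᵢ = 0  ✓
l₃∈[|l₁−l₂|,l₁+l₂]=[1,9], have l₃=6  ✓
Σlᵢ = 15 ⇒ odd  ✗

parity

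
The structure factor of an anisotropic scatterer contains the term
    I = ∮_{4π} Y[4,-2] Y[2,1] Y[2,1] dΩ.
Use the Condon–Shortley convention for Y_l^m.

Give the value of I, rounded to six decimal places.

0.254875

Checks pass: Σm=0; 8 even; l₃=2∈[2,6].
(2·4+1)(2·2+1)(2·2+1) = 225
Δ: 4! 4! 0! / 9! → 1/630
sum: t=2:+1/16 = 1/16
3j²(4 2 2; 0 0 0) = Δ·Π!·Σ² = 2/35  (sign +1)
sum: t=3:−1/36 = -1/36
3j²(4 2 2; -2 1 1) = Δ·Π!·Σ² = 4/63  (sign +1)
combine: 4πI² = 225·2/35·4/63 = 40/49
take √, sign +1: I = 0.25487487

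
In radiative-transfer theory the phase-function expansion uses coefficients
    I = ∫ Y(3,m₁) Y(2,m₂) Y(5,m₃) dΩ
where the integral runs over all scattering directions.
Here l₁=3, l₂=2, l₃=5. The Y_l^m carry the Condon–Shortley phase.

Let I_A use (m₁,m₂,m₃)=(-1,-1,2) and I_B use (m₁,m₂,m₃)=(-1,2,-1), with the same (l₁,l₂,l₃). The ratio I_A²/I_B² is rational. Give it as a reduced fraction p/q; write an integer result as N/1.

7/1

Shared (l₁,l₂,l₃)=(3,2,5): N and (l;000)² cancel in I_A²/I_B².
A: Δ = 0!·6!·4!/11! = 1/2310; Racah Σ t=0..0: t=0:+1/288 = 1/288; ⇒ 3j(3 2 5; -1 -1 2)² = 1/22, sgn -1
B: Δ = 0!·6!·4!/11! = 1/2310; Racah Σ t=0..0: t=0:+1/1152 = 1/1152; ⇒ 3j(3 2 5; -1 2 -1)² = 1/154, sgn +1
I_A²/I_B² = (1/22)/(1/154) = 7/1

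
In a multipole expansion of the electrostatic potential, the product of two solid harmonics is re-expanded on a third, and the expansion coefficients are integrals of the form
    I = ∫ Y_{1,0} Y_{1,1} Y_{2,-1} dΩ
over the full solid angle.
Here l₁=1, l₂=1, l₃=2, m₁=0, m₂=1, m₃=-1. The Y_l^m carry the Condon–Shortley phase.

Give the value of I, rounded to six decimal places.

Checks pass: Σm=0; 4 even; l₃=2∈[0,2].
(2·1+1)(2·1+1)(2·2+1) = 45
Δ: 0! 2! 2! / 5! → 1/30
sum: t=0:+1/1 = 1/1
3j²(1 1 2; 0 0 0) = Δ·Π!·Σ² = 2/15  (sign +1)
sum: t=0:+1/2 = 1/2
3j²(1 1 2; 0 1 -1) = Δ·Π!·Σ² = 1/10  (sign -1)
combine: 4πI² = 45·2/15·1/10 = 3/5
take √, sign -1: I = -0.21850969

-0.218510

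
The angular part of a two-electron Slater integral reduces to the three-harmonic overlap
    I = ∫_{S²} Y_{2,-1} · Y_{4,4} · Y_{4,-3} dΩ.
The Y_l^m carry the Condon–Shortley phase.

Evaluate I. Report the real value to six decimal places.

0.198645

m-sum 0 ✓  L=10 even ✓  2≤4≤6 ✓
Π(2lᵢ+1) = 5×9×9 = 405
triangle coeff Δ(2,4,4) = 1/13860
Σ_t [0,2]: t=0:+1/192 t=1:−1/36 t=2:+1/192 = -5/288
(3j)²=20/693 [(2 4 4; 0 0 0)], sign=-1
Σ_t [2,2]: t=2:+1/1440 = 1/1440
(3j)²=7/165 [(2 4 4; -1 4 -3)], sign=-1
⇒ 4πI² = 60/121
I = (+1)√(60/121/(4π)) = 0.19864517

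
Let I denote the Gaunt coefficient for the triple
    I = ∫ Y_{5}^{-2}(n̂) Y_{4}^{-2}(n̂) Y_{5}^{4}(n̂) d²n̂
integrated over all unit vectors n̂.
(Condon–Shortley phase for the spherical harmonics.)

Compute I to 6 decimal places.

m-sum 0 ✓  L=14 even ✓  1≤5≤9 ✓
Π(2lᵢ+1) = 11×9×11 = 1089
triangle coeff Δ(5,4,5) = 1/3153150
Σ_t [0,4]: t=0:+1/69120 t=1:−1/1728 t=2:+1/576 t=3:−1/1728 t=4:+1/69120 = 7/11520
(3j)²=2/143 [(5 4 5; 0 0 0)], sign=-1
Σ_t [1,2]: t=1:−1/25920 t=2:+1/11520 = 1/20736
(3j)²=5/429 [(5 4 5; -2 -2 4)], sign=-1
⇒ 4πI² = 30/169
I = (+1)√(30/169/(4π)) = 0.11885360

0.118854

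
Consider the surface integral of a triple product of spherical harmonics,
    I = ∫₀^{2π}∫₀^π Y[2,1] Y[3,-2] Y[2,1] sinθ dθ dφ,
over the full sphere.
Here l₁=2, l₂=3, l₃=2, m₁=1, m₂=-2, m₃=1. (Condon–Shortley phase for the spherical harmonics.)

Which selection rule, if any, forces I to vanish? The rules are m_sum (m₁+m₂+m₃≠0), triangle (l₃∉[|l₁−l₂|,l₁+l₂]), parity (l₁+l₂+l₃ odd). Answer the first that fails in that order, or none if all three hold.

parity

azimuthal sum: 1 − 2 + 1 = 0  ✓
1 ≤ 2 ≤ 5 (triangle on l)  ✓
L = 2 + 3 + 2 = 7 (odd)  ✗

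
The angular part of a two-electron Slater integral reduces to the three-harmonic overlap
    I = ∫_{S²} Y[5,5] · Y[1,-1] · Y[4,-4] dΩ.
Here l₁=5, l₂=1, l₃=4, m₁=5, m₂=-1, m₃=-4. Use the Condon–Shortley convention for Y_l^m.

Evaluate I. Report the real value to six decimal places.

m-sum 0 ✓  L=10 even ✓  4≤4≤6 ✓
Π(2lᵢ+1) = 11×3×9 = 297
triangle coeff Δ(5,1,4) = 1/495
Σ_t [1,1]: t=1:−1/576 = -1/576
(3j)²=5/99 [(5 1 4; 0 0 0)], sign=-1
Σ_t [0,0]: t=0:+1/80640 = 1/80640
(3j)²=1/11 [(5 1 4; 5 -1 -4)], sign=+1
⇒ 4πI² = 15/11
I = (-1)√(15/11/(4π)) = -0.32941575

-0.329416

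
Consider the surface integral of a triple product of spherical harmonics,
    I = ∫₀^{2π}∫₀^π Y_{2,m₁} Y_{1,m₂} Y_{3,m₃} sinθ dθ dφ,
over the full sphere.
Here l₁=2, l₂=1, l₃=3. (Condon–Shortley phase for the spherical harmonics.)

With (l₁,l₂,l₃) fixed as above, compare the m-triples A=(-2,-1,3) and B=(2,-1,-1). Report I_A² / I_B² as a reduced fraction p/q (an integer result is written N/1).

15/1

Shared (l₁,l₂,l₃)=(2,1,3): N and (l;000)² cancel in I_A²/I_B².
A: Δ = 0!·4!·2!/7! = 1/105; Racah Σ t=0..0: t=0:+1/48 = 1/48; ⇒ 3j(2 1 3; -2 -1 3)² = 1/7, sgn +1
B: Δ = 0!·4!·2!/7! = 1/105; Racah Σ t=0..0: t=0:+1/48 = 1/48; ⇒ 3j(2 1 3; 2 -1 -1)² = 1/105, sgn +1
I_A²/I_B² = (1/7)/(1/105) = 15/1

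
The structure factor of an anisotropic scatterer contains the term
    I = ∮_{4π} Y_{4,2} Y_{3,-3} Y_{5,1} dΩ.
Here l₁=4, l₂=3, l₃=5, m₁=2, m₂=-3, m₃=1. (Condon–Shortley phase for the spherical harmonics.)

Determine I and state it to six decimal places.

0.143662

Checks pass: Σm=0; 12 even; l₃=5∈[1,7].
(2·4+1)(2·3+1)(2·5+1) = 693
Δ: 2! 6! 4! / 13! → 1/180180
sum: t=0:+1/576 t=1:−1/144 t=2:+1/576 = -1/288
3j²(4 3 5; 0 0 0) = Δ·Π!·Σ² = 20/1001  (sign +1)
sum: t=0:+1/2304 = 1/2304
3j²(4 3 5; 2 -3 1) = Δ·Π!·Σ² = 75/4004  (sign +1)
combine: 4πI² = 693·20/1001·75/4004 = 3375/13013
take √, sign +1: I = 0.14366244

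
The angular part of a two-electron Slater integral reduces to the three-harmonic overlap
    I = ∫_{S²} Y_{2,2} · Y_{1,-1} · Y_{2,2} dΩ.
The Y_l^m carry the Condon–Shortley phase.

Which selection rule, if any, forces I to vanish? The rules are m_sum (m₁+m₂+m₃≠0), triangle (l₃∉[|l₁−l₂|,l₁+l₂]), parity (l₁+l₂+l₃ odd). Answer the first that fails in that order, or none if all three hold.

m_sum

m₁+m₂+m₃ = 2 − 1 + 2 = 3  ✗
triangle: |2−1|=1 ≤ l₃=2 ≤ 2+1=3
parity: l₁+l₂+l₃ = 5 is odd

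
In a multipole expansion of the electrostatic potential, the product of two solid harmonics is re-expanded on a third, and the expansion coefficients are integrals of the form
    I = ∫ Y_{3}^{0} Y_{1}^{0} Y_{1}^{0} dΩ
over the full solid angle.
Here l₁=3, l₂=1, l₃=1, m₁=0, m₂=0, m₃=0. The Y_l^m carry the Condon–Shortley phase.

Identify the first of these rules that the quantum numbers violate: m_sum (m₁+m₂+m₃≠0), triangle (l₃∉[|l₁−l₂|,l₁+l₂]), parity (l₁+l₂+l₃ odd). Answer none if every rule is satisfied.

Σmᵢ = 0  ✓
l₃∈[|l₁−l₂|,l₁+l₂]=[2,4], have l₃=1  ✗
Σlᵢ = 5 ⇒ odd

triangle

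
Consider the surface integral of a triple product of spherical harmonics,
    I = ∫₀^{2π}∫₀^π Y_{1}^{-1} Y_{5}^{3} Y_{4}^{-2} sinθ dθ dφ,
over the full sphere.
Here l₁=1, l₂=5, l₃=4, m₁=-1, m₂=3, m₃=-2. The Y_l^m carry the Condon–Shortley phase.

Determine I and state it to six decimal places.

Checks pass: Σm=0; 10 even; l₃=4∈[4,6].
(2·1+1)(2·5+1)(2·4+1) = 297
Δ: 2! 0! 8! / 11! → 1/495
sum: t=1:−1/576 = -1/576
3j²(1 5 4; 0 0 0) = Δ·Π!·Σ² = 5/99  (sign -1)
sum: t=2:+1/2880 = 1/2880
3j²(1 5 4; -1 3 -2) = Δ·Π!·Σ² = 28/495  (sign +1)
combine: 4πI² = 297·5/99·28/495 = 28/33
take √, sign -1: I = -0.25984664

-0.259847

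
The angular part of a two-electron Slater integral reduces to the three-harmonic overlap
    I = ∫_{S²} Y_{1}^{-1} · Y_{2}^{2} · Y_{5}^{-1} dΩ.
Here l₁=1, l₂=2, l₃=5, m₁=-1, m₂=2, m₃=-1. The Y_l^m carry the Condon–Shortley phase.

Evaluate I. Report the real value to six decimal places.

triangle: need 1≤l₃≤3, have 5; I=0

0.000000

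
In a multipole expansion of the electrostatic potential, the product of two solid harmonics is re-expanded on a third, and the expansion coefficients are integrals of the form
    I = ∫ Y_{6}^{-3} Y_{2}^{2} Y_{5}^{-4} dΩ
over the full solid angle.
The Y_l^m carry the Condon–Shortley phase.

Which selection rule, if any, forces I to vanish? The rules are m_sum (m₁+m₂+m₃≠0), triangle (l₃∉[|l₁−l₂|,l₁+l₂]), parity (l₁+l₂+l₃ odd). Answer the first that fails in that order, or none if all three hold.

m_sum

Σmᵢ = -5  ✗
l₃∈[|l₁−l₂|,l₁+l₂]=[4,8], have l₃=5
Σlᵢ = 13 ⇒ odd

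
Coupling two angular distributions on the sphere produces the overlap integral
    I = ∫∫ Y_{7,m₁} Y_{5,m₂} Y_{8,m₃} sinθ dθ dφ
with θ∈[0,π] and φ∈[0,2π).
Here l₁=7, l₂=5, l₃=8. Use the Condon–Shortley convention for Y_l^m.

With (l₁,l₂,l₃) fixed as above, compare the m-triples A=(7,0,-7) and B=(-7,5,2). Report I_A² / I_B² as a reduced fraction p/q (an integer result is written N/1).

143/2

Shared (l₁,l₂,l₃)=(7,5,8): N and (l;000)² cancel in I_A²/I_B².
A: Δ = 4!·10!·6!/21! = 1/814773960; Racah Σ t=0..0: t=0:+1/10450944000 = 1/10450944000; ⇒ 3j(7 5 8; 7 0 -7)² = 143/7752, sgn -1
B: Δ = 4!·10!·6!/21! = 1/814773960; Racah Σ t=4..4: t=4:+1/62705664000 = 1/62705664000; ⇒ 3j(7 5 8; -7 5 2)² = 1/3876, sgn +1
I_A²/I_B² = (143/7752)/(1/3876) = 143/2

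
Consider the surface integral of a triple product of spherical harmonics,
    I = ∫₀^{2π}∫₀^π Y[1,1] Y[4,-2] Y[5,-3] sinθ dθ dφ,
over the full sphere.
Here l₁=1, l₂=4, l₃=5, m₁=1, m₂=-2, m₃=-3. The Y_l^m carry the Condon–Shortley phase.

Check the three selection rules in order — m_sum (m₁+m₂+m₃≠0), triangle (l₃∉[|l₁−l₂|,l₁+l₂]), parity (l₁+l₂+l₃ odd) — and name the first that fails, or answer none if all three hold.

m_sum

m₁+m₂+m₃ = 1 − 2 − 3 = -4  ✗
triangle: |1−4|=3 ≤ l₃=5 ≤ 1+4=5
parity: l₁+l₂+l₃ = 10 is even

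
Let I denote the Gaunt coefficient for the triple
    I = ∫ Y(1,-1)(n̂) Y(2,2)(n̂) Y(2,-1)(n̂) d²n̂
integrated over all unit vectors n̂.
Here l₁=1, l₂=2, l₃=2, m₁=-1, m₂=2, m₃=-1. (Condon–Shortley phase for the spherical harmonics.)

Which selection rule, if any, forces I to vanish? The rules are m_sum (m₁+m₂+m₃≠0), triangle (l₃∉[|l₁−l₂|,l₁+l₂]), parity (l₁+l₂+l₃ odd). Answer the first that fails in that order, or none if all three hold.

Σmᵢ = 0  ✓
l₃∈[|l₁−l₂|,l₁+l₂]=[1,3], have l₃=2  ✓
Σlᵢ = 5 ⇒ odd  ✗

parity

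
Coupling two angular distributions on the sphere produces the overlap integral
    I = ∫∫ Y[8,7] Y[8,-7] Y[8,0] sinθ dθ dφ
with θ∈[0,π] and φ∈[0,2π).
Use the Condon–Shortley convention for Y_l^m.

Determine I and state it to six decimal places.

0.130417

Checks pass: Σm=0; 24 even; l₃=8∈[0,16].
(2·8+1)(2·8+1)(2·8+1) = 4913
Δ: 8! 8! 8! / 25! → 1/236637794250
sum: t=0:+1/65548320768000 t=1:−1/128024064000 t=2:+1/2985984000 t=3:−1/373248000 t=4:+1/191102976 t=5:−1/373248000 t=6:+1/2985984000 t=7:−1/128024064000 t=8:+1/65548320768000 = 11/20808990720
3j²(8 8 8; 0 0 0) = Δ·Π!·Σ² = 490/96577  (sign +1)
sum: t=0:+1/1024192512000 t=1:−1/8193540096000 = 1/1170505728000
3j²(8 8 8; 7 -7 0) = Δ·Π!·Σ² = 637/74290  (sign +1)
combine: 4πI² = 4913·490/96577·637/74290 = 40817/190969
take √, sign +1: I = 0.13041699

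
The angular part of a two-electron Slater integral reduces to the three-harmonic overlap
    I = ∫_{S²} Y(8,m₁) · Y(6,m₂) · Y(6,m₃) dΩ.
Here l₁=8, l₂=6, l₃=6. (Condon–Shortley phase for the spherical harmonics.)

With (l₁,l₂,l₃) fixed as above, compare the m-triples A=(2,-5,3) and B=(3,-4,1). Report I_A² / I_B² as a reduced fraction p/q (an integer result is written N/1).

l's match ⇒ only the (l;m) 3-j factors differ between A and B.
A: triangle coeff Δ(8,6,6) = 1/1309458150; Σ_t [0,1]: t=0:+1/348364800 t=1:−1/87091200 = -1/116121600; (3j)²=54/4199 [(8 6 6; 2 -5 3)], sign=+1
B: triangle coeff Δ(8,6,6) = 1/1309458150; Σ_t [0,2]: t=0:+1/116121600 t=1:−1/17418240 t=2:+1/24883200 = -1/116121600; (3j)²=5/4199 [(8 6 6; 3 -4 1)], sign=+1
I_A²/I_B² = (54/4199)/(5/4199) = 54/5

54/5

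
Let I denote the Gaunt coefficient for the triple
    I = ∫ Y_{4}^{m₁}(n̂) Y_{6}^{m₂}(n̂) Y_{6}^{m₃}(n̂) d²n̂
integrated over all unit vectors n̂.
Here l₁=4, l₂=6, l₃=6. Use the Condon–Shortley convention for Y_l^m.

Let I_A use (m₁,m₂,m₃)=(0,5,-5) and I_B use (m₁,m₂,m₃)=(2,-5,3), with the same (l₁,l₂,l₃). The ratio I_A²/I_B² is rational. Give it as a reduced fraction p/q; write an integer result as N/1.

11/24

Shared (l₁,l₂,l₃)=(4,6,6): N and (l;000)² cancel in I_A²/I_B².
A: Δ = 4!·4!·8!/17! = 1/15315300; Racah Σ t=3..4: t=3:−1/1451520 t=4:+1/2903040 = -1/2903040; ⇒ 3j(4 6 6; 0 5 -5)² = 11/1547, sgn +1
B: Δ = 4!·4!·8!/17! = 1/15315300; Racah Σ t=0..1: t=0:+1/483840 t=1:−1/1451520 = 1/725760; ⇒ 3j(4 6 6; 2 -5 3)² = 24/1547, sgn -1
I_A²/I_B² = (11/1547)/(24/1547) = 11/24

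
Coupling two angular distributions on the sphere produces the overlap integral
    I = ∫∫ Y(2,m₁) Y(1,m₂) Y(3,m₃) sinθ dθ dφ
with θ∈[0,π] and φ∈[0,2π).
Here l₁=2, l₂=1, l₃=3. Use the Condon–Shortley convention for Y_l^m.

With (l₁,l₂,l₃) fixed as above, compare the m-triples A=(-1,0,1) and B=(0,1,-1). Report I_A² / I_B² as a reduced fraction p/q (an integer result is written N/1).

4/3

l's match ⇒ only the (l;m) 3-j factors differ between A and B.
A: triangle coeff Δ(2,1,3) = 1/105; Σ_t [0,0]: t=0:+1/6 = 1/6; (3j)²=8/105 [(2 1 3; -1 0 1)], sign=+1
B: triangle coeff Δ(2,1,3) = 1/105; Σ_t [0,0]: t=0:+1/8 = 1/8; (3j)²=2/35 [(2 1 3; 0 1 -1)], sign=+1
I_A²/I_B² = (8/105)/(2/35) = 4/3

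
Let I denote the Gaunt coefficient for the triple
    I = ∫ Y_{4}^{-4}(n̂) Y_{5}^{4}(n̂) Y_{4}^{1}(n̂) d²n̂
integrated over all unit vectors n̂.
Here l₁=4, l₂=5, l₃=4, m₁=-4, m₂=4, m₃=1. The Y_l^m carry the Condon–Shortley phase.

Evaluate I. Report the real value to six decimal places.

Σmᵢ = 1 ≠ 0, so the φ-integral vanishes; I = 0

0.000000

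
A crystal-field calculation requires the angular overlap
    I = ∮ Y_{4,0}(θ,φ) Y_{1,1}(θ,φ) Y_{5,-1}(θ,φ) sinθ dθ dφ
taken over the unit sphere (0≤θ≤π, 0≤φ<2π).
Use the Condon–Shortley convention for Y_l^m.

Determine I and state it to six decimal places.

-0.190188

Checks pass: Σm=0; 10 even; l₃=5∈[3,5].
(2·4+1)(2·1+1)(2·5+1) = 297
Δ: 0! 8! 2! / 11! → 1/495
sum: t=0:+1/576 = 1/576
3j²(4 1 5; 0 0 0) = Δ·Π!·Σ² = 5/99  (sign -1)
sum: t=0:+1/1152 = 1/1152
3j²(4 1 5; 0 1 -1) = Δ·Π!·Σ² = 1/33  (sign +1)
combine: 4πI² = 297·5/99·1/33 = 5/11
take √, sign -1: I = -0.19018827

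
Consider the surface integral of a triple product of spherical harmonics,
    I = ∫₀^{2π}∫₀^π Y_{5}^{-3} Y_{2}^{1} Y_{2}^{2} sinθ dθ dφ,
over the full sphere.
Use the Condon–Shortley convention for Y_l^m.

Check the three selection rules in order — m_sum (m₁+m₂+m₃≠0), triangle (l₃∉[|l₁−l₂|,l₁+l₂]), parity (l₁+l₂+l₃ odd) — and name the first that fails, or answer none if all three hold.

triangle

m₁+m₂+m₃ = -3 + 1 + 2 = 0  ✓
triangle: |5−2|=3 ≤ l₃=2 ≤ 5+2=7  ✗
parity: l₁+l₂+l₃ = 9 is odd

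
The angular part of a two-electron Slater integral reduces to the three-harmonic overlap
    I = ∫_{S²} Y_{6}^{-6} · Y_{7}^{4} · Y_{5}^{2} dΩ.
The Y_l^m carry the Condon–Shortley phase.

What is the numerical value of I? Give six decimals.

Rules hold: Σm=0, L=18 even, 1≤5≤13.
N = 13·15·11 = 2145
Δ = 8!·4!·6!/19! = 1/174594420
Racah Σ t=2..6: t=2:+1/4147200 t=3:−1/207360 t=4:+1/82944 t=5:−1/207360 t=6:+1/4147200 = 1/345600
⇒ 3j(6 7 5; 0 0 0)² = 420/46189, sgn -1
Racah Σ t=8..8: t=8:+1/34836480 = 1/34836480
⇒ 3j(6 7 5; -6 4 2)² = 275/16796, sgn -1
4πI² = N·(3j₀)²·(3jₘ)² = 433125/1356277
I = +1·√(0.319348/4π) = 0.15941438

0.159414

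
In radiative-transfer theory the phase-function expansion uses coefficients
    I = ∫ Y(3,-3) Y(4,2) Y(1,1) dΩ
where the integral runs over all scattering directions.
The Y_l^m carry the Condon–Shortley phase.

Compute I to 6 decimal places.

0.061558

m-sum 0 ✓  L=8 even ✓  1≤1≤7 ✓
Π(2lᵢ+1) = 7×9×3 = 189
triangle coeff Δ(3,4,1) = 1/252
Σ_t [3,3]: t=3:−1/36 = -1/36
(3j)²=4/63 [(3 4 1; 0 0 0)], sign=+1
Σ_t [6,6]: t=6:+1/1440 = 1/1440
(3j)²=1/252 [(3 4 1; -3 2 1)], sign=+1
⇒ 4πI² = 1/21
I = (+1)√(1/21/(4π)) = 0.06155813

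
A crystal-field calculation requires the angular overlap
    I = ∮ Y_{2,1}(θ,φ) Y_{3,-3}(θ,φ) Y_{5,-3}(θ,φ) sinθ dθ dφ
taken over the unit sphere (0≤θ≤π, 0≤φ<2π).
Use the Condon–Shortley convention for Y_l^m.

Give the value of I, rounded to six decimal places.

m-sum = 1 − 3 − 3 = -5 ≠ 0 ⇒ I = 0

0.000000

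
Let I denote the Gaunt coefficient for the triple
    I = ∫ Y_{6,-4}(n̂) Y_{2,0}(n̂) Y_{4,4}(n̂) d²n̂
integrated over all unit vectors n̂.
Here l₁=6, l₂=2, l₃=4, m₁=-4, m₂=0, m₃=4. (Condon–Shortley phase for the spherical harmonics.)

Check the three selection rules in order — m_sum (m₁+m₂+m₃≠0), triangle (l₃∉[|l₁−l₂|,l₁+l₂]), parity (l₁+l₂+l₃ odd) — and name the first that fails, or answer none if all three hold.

none

azimuthal sum: -4 + 0 + 4 = 0  ✓
4 ≤ 4 ≤ 8 (triangle on l)  ✓
L = 6 + 2 + 4 = 12 (even)  ✓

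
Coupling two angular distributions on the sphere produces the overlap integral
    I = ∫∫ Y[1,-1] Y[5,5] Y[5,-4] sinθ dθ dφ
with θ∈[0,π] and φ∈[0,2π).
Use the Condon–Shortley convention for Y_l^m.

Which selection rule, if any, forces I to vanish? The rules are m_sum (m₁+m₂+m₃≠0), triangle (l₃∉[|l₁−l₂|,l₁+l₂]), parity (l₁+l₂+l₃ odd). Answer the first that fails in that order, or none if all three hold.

parity

Σmᵢ = 0  ✓
l₃∈[|l₁−l₂|,l₁+l₂]=[4,6], have l₃=5  ✓
Σlᵢ = 11 ⇒ odd  ✗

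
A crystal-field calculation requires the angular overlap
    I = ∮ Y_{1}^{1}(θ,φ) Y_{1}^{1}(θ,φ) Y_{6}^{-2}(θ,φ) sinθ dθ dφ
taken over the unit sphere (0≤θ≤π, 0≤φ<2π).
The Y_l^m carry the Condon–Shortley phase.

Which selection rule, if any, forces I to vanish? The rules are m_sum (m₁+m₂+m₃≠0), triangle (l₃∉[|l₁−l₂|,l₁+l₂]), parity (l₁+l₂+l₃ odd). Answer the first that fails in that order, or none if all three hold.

triangle

m₁+m₂+m₃ = 1 + 1 − 2 = 0  ✓
triangle: |1−1|=0 ≤ l₃=6 ≤ 1+1=2  ✗
parity: l₁+l₂+l₃ = 8 is even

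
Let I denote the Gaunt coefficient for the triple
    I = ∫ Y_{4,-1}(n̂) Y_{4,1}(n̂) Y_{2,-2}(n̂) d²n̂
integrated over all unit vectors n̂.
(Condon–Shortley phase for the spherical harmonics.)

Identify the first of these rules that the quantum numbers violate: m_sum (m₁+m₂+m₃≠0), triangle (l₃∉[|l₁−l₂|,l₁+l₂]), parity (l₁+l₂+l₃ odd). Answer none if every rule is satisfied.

m_sum

azimuthal sum: -1 + 1 − 2 = -2  ✗
0 ≤ 2 ≤ 8 (triangle on l)
L = 4 + 4 + 2 = 10 (even)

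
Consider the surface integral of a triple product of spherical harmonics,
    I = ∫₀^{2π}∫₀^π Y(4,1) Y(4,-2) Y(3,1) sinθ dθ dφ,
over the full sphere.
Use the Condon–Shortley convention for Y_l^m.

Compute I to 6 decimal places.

0.000000

Σlᵢ=11 odd — θ-integrand is odd under cosθ→−cosθ; I=0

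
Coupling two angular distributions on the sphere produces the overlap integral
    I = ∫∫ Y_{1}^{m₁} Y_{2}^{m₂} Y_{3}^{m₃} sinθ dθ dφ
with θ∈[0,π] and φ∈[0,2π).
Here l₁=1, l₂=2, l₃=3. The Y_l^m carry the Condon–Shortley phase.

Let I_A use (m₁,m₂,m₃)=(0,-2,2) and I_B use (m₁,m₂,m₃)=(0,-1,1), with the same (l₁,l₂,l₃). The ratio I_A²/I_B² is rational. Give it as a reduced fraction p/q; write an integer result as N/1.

5/8

l's match ⇒ only the (l;m) 3-j factors differ between A and B.
A: triangle coeff Δ(1,2,3) = 1/105; Σ_t [0,0]: t=0:+1/24 = 1/24; (3j)²=1/21 [(1 2 3; 0 -2 2)], sign=-1
B: triangle coeff Δ(1,2,3) = 1/105; Σ_t [0,0]: t=0:+1/6 = 1/6; (3j)²=8/105 [(1 2 3; 0 -1 1)], sign=+1
I_A²/I_B² = (1/21)/(8/105) = 5/8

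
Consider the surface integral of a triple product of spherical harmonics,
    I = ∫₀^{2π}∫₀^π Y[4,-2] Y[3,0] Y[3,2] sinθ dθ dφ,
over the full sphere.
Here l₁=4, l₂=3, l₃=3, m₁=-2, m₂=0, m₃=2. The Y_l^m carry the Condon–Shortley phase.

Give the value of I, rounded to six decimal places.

-0.044418

Rules hold: Σm=0, L=10 even, 1≤3≤7.
N = 9·7·7 = 441
Δ = 4!·4!·2!/11! = 1/34650
Racah Σ t=1..3: t=1:−1/72 t=2:+1/16 t=3:−1/72 = 5/144
⇒ 3j(4 3 3; 0 0 0)² = 2/77, sgn -1
Racah Σ t=2..3: t=2:+1/96 t=3:−1/72 = -1/288
⇒ 3j(4 3 3; -2 0 2)² = 1/462, sgn +1
4πI² = N·(3j₀)²·(3jₘ)² = 3/121
I = -1·√(0.0247934/4π) = -0.04441841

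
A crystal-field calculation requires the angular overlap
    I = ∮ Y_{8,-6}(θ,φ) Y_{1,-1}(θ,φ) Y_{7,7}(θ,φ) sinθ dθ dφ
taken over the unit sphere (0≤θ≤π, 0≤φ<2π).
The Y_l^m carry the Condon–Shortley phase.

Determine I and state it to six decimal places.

0.030597

m-sum 0 ✓  L=16 even ✓  7≤7≤9 ✓
Π(2lᵢ+1) = 17×3×15 = 765
triangle coeff Δ(8,1,7) = 1/2040
Σ_t [1,1]: t=1:−1/25401600 = -1/25401600
(3j)²=8/255 [(8 1 7; 0 0 0)], sign=+1
Σ_t [0,0]: t=0:+1/174356582400 = 1/174356582400
(3j)²=1/2040 [(8 1 7; -6 -1 7)], sign=+1
⇒ 4πI² = 1/85
I = (+1)√(1/85/(4π)) = 0.03059748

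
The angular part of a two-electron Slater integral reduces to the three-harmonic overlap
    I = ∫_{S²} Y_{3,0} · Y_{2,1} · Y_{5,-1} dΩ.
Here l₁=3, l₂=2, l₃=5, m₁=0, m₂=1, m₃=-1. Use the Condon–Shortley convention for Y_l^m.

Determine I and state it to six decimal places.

-0.214318

m-sum 0 ✓  L=10 even ✓  1≤5≤5 ✓
Π(2lᵢ+1) = 7×5×11 = 385
triangle coeff Δ(3,2,5) = 1/2310
Σ_t [0,0]: t=0:+1/144 = 1/144
(3j)²=10/231 [(3 2 5; 0 0 0)], sign=-1
Σ_t [0,0]: t=0:+1/216 = 1/216
(3j)²=8/231 [(3 2 5; 0 1 -1)], sign=+1
⇒ 4πI² = 400/693
I = (-1)√(400/693/(4π)) = -0.21431790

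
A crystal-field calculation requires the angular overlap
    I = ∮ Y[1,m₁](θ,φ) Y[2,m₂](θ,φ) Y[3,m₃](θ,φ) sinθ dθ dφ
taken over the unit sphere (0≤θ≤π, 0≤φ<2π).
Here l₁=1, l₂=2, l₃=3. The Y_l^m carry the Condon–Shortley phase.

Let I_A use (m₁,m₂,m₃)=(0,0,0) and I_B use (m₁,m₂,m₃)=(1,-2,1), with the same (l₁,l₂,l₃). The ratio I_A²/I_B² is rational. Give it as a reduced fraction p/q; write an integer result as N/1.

l's match ⇒ only the (l;m) 3-j factors differ between A and B.
A: triangle coeff Δ(1,2,3) = 1/105; Σ_t [0,0]: t=0:+1/4 = 1/4; (3j)²=3/35 [(1 2 3; 0 0 0)], sign=-1
B: triangle coeff Δ(1,2,3) = 1/105; Σ_t [0,0]: t=0:+1/48 = 1/48; (3j)²=1/105 [(1 2 3; 1 -2 1)], sign=+1
I_A²/I_B² = (3/35)/(1/105) = 9/1

9/1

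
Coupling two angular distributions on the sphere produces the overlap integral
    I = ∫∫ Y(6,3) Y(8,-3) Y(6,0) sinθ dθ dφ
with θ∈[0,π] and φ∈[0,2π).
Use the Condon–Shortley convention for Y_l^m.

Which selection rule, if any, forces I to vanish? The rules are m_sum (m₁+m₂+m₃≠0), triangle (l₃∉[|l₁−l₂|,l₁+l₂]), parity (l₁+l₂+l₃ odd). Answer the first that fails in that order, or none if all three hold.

azimuthal sum: 3 − 3 + 0 = 0  ✓
2 ≤ 6 ≤ 14 (triangle on l)  ✓
L = 6 + 8 + 6 = 20 (even)  ✓

none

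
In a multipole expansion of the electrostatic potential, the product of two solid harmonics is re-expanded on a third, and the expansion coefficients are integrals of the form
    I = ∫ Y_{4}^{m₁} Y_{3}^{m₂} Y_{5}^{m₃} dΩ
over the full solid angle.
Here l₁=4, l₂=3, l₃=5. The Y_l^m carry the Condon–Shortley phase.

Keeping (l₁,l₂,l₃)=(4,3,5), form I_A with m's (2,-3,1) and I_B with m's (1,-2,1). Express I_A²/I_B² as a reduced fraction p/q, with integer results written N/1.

27/25

l's match ⇒ only the (l;m) 3-j factors differ between A and B.
A: triangle coeff Δ(4,3,5) = 1/180180; Σ_t [0,0]: t=0:+1/2304 = 1/2304; (3j)²=75/4004 [(4 3 5; 2 -3 1)], sign=+1
B: triangle coeff Δ(4,3,5) = 1/180180; Σ_t [0,1]: t=0:+1/432 t=1:−1/1152 = 5/3456; (3j)²=625/36036 [(4 3 5; 1 -2 1)], sign=+1
I_A²/I_B² = (75/4004)/(625/36036) = 27/25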